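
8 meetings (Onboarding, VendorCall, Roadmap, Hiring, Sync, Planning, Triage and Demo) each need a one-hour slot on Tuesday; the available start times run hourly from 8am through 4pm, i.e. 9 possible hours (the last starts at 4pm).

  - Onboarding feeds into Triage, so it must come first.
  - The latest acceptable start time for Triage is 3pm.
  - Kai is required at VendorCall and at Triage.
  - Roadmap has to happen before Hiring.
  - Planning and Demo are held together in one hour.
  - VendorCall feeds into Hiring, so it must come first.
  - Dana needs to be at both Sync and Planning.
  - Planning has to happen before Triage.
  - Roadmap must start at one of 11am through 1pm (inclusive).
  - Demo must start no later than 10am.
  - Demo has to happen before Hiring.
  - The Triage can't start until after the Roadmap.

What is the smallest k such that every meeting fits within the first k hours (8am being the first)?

5

The precedence chain requires at least 2 distinct hours.
Propagating the time windows through the other constraints, Hiring can't land before 12pm — that is hour 5 counting from 8am — so the schedule must run through at least 5 hours.
5 works (last occupied hour: 12pm): for example Planning=8am, Demo=8am, Roadmap=11am, Onboarding=8am, Sync=9am, Hiring=12pm, VendorCall=8am, Triage=12pm.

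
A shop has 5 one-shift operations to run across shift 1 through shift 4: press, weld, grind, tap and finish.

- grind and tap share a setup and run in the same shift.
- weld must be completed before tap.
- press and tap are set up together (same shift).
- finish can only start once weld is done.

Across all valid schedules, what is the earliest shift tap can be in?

shift 2

Precedence pushes tap to at least shift 2.
tap at shift 2 is achievable: tap -> shift 2, grind -> shift 2, weld -> shift 1, press -> shift 2, finish -> shift 2.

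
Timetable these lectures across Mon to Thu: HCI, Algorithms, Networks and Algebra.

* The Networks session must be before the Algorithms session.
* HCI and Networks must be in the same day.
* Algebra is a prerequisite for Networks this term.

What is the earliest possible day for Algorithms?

Precedence pushes Algorithms to at least Wed.
Algorithms at Wed is achievable: Algorithms=Wed, Networks=Tue, HCI=Tue, Algebra=Mon.

Wed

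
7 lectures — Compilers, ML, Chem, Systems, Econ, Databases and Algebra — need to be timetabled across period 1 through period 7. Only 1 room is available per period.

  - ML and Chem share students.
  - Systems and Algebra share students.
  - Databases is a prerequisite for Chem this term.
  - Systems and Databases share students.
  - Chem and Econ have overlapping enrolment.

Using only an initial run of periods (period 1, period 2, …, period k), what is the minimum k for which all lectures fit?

7 periods

The precedence chain requires at least 2 distinct periods.
With at most 1 per period and 7 lectures, at least 7 periods are needed.
7 works (last occupied period: period 7): for example Algebra in period 7, Chem in period 2, Databases in period 1, Compilers in period 3, Systems in period 5, Econ in period 6, ML in period 4.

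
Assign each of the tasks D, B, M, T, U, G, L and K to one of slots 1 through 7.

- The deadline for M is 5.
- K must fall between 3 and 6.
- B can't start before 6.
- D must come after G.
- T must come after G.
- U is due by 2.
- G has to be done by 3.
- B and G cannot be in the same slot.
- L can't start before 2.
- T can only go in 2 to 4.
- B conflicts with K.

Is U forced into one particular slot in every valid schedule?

No

U can be 1 (e.g. B=6, M=1, L=2, U=1, D=2, G=1, T=2, K=3) or 2 (e.g. B -> 6; M -> 1; L -> 2; K -> 3; T -> 2; G -> 1; U -> 2; D -> 2).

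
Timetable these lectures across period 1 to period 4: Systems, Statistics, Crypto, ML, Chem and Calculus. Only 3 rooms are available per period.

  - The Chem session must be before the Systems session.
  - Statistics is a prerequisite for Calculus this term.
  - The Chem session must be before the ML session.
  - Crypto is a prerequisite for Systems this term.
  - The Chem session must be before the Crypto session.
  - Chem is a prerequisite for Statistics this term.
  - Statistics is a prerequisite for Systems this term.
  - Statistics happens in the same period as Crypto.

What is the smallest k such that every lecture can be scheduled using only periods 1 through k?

The precedence chain requires at least 3 distinct periods.
With at most 3 per period and 6 lectures, at least 2 periods are needed.
3 works (last occupied period: period 3): for example Chem -> period 1; Calculus -> period 3; Crypto -> period 2; Statistics -> period 2; Systems -> period 3; ML -> period 2.

3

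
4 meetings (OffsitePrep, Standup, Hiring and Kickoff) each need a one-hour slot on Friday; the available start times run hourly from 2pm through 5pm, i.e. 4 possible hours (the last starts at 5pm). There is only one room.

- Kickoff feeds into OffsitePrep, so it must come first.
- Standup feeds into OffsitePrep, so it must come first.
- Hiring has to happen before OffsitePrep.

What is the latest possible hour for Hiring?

Downstream work caps Hiring at 4pm.
Hiring at 4pm is achievable: Hiring -> 4pm; OffsitePrep -> 5pm; Standup -> 2pm; Kickoff -> 3pm.

4pm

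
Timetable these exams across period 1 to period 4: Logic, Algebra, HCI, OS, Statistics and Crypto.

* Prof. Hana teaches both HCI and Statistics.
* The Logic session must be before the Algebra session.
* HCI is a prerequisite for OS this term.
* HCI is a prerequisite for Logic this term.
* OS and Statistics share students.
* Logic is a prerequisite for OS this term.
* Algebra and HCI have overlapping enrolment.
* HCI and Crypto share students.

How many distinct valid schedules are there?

Splitting on Logic: it can be period 2 (24), period 3 (12). Listing each branch's schedules as (Algebra, HCI, OS, Statistics, Crypto) by period number:
Logic=period 2: (3,1,3,2,2) (3,1,3,2,3) (3,1,3,2,4) (3,1,3,4,2) (3,1,3,4,3) (3,1,3,4,4) (3,1,4,2,2) (3,1,4,2,3) (3,1,4,2,4) (3,1,4,3,2) (3,1,4,3,3) (3,1,4,3,4) (4,1,3,2,2) (4,1,3,2,3) (4,1,3,2,4) (4,1,3,4,2) (4,1,3,4,3) (4,1,3,4,4) (4,1,4,2,2) (4,1,4,2,3) (4,1,4,2,4) (4,1,4,3,2) (4,1,4,3,3) (4,1,4,3,4) — 24.
Logic=period 3: (4,1,4,2,2) (4,1,4,2,3) (4,1,4,2,4) (4,1,4,3,2) (4,1,4,3,3) (4,1,4,3,4) (4,2,4,1,1) (4,2,4,1,3) (4,2,4,1,4) (4,2,4,3,1) (4,2,4,3,3) (4,2,4,3,4) — 12.
Summing: 24 + 12 = 36.

36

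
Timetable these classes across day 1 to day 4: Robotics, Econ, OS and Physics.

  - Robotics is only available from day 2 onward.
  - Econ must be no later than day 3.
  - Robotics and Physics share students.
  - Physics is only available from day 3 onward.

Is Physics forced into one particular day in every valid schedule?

Physics can be day 3 (e.g. Robotics=day 2, OS=day 1, Physics=day 3, Econ=day 1) or day 4 (e.g. Robotics=day 2; Econ=day 1; OS=day 1; Physics=day 4).

No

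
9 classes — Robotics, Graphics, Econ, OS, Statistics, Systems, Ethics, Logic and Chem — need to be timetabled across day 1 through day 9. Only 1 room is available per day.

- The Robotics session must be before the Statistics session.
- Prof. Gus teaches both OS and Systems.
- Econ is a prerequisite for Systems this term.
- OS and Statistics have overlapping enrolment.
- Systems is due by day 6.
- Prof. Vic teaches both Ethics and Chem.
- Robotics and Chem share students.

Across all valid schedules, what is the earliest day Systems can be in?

day 2

Precedence pushes Systems to at least day 2; Systems's own window allows nothing later than day 6.
Systems at day 2 is achievable: Statistics=day 4; Econ=day 1; Logic=day 8; Robotics=day 3; Ethics=day 7; Chem=day 9; Systems=day 2; Graphics=day 5; OS=day 6.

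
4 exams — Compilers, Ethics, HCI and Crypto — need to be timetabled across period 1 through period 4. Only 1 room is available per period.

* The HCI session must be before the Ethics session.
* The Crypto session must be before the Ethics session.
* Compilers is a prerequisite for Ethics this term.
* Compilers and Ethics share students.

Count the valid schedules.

Splitting on Compilers: it can be period 1 (2), period 2 (2), period 3 (2). Listing each branch's schedules as (Ethics, HCI, Crypto) by period number:
Compilers=period 1: (4,2,3) (4,3,2) — 2.
Compilers=period 2: (4,1,3) (4,3,1) — 2.
Compilers=period 3: (4,1,2) (4,2,1) — 2.
Summing: 2 + 2 + 2 = 6.

6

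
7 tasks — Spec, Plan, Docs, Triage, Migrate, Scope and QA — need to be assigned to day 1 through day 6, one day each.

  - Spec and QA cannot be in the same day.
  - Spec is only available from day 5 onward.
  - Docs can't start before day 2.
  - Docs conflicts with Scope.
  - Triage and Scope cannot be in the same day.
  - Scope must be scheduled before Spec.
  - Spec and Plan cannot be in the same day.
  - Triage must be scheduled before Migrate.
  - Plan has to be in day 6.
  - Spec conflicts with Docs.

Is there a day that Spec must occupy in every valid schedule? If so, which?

Spec's window is day 5–day 6.
Plan is fixed at day 6, and Spec can't share a day with Plan.
So Spec must be day 5.

day 5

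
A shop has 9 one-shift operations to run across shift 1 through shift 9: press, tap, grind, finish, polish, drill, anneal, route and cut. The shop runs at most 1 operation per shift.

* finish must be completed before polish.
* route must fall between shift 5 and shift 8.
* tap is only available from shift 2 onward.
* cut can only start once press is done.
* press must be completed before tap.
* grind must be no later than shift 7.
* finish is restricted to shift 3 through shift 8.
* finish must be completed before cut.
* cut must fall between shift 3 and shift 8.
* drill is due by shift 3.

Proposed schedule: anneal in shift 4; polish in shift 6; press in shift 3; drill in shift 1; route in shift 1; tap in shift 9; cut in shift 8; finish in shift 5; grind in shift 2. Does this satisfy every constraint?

route must fall between shift 5 and shift 8 — violated.
tap is only available from shift 2 onward — holds.
press must be completed before tap — holds.
cut must fall between shift 3 and shift 8 — holds.
The shop runs at most 1 operation per shift — violated.
finish must be completed before cut — holds.
grind must be no later than shift 7 — holds.
finish must be completed before polish — holds.
drill is due by shift 3 — holds.
cut can only start once press is done — holds.
finish is restricted to shift 3 through shift 8 — holds.

No. route must fall between shift 5 and shift 8 is not satisfied.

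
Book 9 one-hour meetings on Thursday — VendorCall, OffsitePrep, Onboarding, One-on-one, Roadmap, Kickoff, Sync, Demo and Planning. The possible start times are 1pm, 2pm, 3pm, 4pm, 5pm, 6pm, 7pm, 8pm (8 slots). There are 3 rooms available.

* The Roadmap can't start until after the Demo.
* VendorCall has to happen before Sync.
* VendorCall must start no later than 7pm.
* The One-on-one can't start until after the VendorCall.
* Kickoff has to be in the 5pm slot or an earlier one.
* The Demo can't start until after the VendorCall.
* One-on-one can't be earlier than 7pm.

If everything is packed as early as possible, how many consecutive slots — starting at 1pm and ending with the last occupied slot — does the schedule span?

7 slots

The precedence chain requires at least 3 distinct slots.
With at most 3 per slot and 9 meetings, at least 3 slots are needed.
One-on-one can't be placed before 7pm — that is slot 7 counting from 1pm — so the schedule must run through at least 7 slots.
7 works (last occupied slot: 7pm): for example One-on-one=7pm; VendorCall=1pm; Roadmap=3pm; Kickoff=1pm; Planning=3pm; Demo=2pm; OffsitePrep=1pm; Onboarding=2pm; Sync=2pm.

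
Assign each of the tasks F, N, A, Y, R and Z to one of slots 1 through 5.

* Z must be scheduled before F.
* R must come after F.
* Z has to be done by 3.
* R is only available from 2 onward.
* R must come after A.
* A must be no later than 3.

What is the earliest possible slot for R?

3

R is available from 2; precedence pushes R to at least 3.
R at 3 is achievable: F=2, R=3, Z=1, Y=1, N=1, A=1.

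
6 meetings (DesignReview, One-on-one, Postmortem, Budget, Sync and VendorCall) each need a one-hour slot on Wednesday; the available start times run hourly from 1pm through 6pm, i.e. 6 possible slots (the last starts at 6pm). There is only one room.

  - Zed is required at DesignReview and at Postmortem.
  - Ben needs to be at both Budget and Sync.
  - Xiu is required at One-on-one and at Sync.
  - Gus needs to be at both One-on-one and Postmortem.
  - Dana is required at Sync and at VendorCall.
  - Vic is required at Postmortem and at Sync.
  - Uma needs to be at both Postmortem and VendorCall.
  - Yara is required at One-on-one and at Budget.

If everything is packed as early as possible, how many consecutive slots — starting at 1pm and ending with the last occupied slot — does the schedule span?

6

With at most 1 per slot and 6 meetings, at least 6 slots are needed.
6 works (last occupied slot: 6pm): for example Postmortem -> 3pm, VendorCall -> 6pm, DesignReview -> 1pm, One-on-one -> 2pm, Sync -> 5pm, Budget -> 4pm.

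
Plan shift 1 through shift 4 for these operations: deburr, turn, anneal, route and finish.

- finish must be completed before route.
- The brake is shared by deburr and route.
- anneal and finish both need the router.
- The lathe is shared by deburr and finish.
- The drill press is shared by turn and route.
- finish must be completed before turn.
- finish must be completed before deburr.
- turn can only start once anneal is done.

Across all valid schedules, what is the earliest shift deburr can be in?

shift 2

Precedence pushes deburr to at least shift 2.
deburr at shift 2 is achievable: finish in shift 1, turn in shift 3, route in shift 4, anneal in shift 2, deburr in shift 2.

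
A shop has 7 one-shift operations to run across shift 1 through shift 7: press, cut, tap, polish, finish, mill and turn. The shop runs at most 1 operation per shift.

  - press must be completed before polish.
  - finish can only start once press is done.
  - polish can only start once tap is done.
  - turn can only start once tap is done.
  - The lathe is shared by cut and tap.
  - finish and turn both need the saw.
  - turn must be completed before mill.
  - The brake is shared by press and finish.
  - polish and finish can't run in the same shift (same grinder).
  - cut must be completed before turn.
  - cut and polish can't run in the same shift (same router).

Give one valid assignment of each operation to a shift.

press in shift 4; mill in shift 7; cut in shift 2; turn in shift 3; tap in shift 1; finish in shift 6; polish in shift 5

Checking: cut(shift 2) before turn(shift 3); turn(shift 3) before mill(shift 7); press(shift 4) before polish(shift 5); tap(shift 1) before polish(shift 5); tap(shift 1) before turn(shift 3); press(shift 4) before finish(shift 6); finish(shift 6) != turn(shift 3); press(shift 4) != finish(shift 6); polish(shift 5) != finish(shift 6); cut(shift 2) != tap(shift 1); cut(shift 2) != polish(shift 5); max 1 per shift (cap 1).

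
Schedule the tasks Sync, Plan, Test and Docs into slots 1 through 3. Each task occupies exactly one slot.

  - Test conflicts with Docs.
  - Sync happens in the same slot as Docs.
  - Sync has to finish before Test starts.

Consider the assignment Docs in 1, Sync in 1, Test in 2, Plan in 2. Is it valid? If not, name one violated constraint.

Valid

Test conflicts with Docs — holds.
Sync has to finish before Test starts — holds.
Sync happens in the same slot as Docs — holds.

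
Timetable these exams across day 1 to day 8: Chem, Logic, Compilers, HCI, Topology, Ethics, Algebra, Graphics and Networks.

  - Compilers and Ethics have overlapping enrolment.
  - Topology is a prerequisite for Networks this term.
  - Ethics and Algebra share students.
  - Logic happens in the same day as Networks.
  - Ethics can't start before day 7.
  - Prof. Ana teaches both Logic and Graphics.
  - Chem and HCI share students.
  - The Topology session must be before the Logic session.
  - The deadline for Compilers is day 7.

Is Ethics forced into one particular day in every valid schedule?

Ethics can be day 7 (e.g. HCI -> day 2, Compilers -> day 1, Graphics -> day 1, Logic -> day 2, Networks -> day 2, Algebra -> day 1, Chem -> day 1, Topology -> day 1, Ethics -> day 7) or day 8 (e.g. HCI -> day 2, Ethics -> day 8, Chem -> day 1, Logic -> day 2, Algebra -> day 1, Topology -> day 1, Networks -> day 2, Graphics -> day 1, Compilers -> day 1).

No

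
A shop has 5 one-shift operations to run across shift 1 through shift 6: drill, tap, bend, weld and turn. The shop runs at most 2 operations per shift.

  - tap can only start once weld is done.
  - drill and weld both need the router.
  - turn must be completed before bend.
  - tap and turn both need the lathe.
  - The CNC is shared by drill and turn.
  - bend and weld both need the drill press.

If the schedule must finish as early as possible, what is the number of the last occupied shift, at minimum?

The precedence chain requires at least 2 distinct shifts.
With at most 2 per shift and 5 operations, at least 3 shifts are needed.
3 works (last occupied shift: shift 3): for example weld in shift 1; tap in shift 2; drill in shift 3; bend in shift 2; turn in shift 1.

shift 3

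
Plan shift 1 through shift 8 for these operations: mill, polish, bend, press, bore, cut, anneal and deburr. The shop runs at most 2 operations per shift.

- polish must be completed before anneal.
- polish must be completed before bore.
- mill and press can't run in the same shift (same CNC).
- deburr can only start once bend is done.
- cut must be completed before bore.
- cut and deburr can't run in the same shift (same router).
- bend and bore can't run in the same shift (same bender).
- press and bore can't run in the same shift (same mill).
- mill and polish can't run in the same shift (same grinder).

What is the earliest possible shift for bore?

Precedence pushes bore to at least shift 2.
bore at shift 2 is achievable: mill in shift 3, press in shift 4, anneal in shift 2, deburr in shift 4, cut in shift 1, bend in shift 3, polish in shift 1, bore in shift 2.

shift 2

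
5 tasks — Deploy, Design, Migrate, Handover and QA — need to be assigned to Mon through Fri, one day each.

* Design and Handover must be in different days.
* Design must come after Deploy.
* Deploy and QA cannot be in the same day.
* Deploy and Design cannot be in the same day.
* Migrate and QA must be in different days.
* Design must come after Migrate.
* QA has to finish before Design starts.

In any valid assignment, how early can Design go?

Wed

Precedence pushes Design to at least Tue.
Design at Wed is achievable: Handover=Mon, Design=Wed, QA=Tue, Migrate=Mon, Deploy=Mon.
Nothing earlier works — the conflict constraints rule out every day before Wed.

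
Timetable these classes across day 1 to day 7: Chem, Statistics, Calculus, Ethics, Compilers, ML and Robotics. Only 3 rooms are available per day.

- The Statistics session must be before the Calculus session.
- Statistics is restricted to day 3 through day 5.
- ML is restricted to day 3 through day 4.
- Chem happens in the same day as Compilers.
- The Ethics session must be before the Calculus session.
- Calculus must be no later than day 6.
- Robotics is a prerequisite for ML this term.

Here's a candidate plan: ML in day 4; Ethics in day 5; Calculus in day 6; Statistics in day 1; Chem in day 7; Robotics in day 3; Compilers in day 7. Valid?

The Statistics session must be before the Calculus session — holds.
Robotics is a prerequisite for ML this term — holds.
ML is restricted to day 3 through day 4 — holds.
Only 3 rooms are available per day — holds.
The Ethics session must be before the Calculus session — holds.
Calculus must be no later than day 6 — holds.
Chem happens in the same day as Compilers — holds.
Statistics is restricted to day 3 through day 5 — violated.

No — it violates: Statistics is restricted to day 3 through day 5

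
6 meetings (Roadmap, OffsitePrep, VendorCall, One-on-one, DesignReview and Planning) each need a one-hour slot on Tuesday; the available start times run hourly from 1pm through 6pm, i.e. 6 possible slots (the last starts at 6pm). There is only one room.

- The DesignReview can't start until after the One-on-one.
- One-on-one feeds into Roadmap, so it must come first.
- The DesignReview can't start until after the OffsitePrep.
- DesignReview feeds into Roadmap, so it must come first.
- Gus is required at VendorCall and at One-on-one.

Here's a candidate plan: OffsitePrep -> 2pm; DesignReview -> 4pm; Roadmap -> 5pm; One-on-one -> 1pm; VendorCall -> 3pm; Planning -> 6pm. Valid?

Valid

The DesignReview can't start until after the One-on-one — holds.
One-on-one feeds into Roadmap, so it must come first — holds.
Gus is required at VendorCall and at One-on-one — holds.
DesignReview feeds into Roadmap, so it must come first — holds.
There is only one room — holds.
The DesignReview can't start until after the OffsitePrep — holds.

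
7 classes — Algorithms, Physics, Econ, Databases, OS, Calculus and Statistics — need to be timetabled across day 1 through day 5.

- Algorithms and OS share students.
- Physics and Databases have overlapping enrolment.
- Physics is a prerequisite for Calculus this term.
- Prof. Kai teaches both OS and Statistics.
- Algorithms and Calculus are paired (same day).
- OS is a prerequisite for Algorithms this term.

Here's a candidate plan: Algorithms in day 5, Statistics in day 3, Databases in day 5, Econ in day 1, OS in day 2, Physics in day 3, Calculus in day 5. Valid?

Valid

Algorithms and Calculus are paired (same day) — holds.
Algorithms and OS share students — holds.
Prof. Kai teaches both OS and Statistics — holds.
Physics is a prerequisite for Calculus this term — holds.
OS is a prerequisite for Algorithms this term — holds.
Physics and Databases have overlapping enrolment — holds.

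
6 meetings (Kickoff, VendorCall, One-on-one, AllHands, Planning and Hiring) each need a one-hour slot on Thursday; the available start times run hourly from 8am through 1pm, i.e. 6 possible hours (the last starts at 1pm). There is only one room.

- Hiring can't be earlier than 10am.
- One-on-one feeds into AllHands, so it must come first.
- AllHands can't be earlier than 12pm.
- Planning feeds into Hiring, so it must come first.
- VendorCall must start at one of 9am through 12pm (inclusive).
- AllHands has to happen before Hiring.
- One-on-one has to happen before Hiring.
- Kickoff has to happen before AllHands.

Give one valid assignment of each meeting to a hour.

Hiring=1pm, VendorCall=9am, Kickoff=10am, AllHands=12pm, Planning=11am, One-on-one=8am

Checking: Planning(11am) before Hiring(1pm); Kickoff(10am) before AllHands(12pm); One-on-one(8am) before AllHands(12pm); One-on-one(8am) before Hiring(1pm); AllHands(12pm) before Hiring(1pm); VendorCall=9am in [9am,12pm]; AllHands=12pm in [12pm,1pm]; Hiring=1pm in [10am,1pm]; max 1 per hour (cap 1).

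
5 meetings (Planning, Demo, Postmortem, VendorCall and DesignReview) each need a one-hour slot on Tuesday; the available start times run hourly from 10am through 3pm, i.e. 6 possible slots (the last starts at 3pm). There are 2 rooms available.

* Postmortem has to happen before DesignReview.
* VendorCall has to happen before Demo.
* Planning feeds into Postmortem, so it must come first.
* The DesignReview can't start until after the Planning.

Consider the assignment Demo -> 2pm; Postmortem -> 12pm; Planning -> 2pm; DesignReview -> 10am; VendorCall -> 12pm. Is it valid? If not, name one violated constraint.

No — it violates: The DesignReview can't start until after the Planning

VendorCall has to happen before Demo — holds.
Postmortem has to happen before DesignReview — violated.
Planning feeds into Postmortem, so it must come first — violated.
The DesignReview can't start until after the Planning — violated.
There are 2 rooms available — holds.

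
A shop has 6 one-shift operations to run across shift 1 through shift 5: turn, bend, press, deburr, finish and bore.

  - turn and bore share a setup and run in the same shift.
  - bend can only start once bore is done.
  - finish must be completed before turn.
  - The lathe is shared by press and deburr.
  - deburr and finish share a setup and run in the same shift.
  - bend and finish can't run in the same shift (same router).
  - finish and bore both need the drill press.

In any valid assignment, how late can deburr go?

shift 3

Deburr must be in the same shift as finish, which can't be after shift 3, so deburr is at most shift 3.
deburr at shift 3 is achievable: bore in shift 4, finish in shift 3, press in shift 1, deburr in shift 3, turn in shift 4, bend in shift 5.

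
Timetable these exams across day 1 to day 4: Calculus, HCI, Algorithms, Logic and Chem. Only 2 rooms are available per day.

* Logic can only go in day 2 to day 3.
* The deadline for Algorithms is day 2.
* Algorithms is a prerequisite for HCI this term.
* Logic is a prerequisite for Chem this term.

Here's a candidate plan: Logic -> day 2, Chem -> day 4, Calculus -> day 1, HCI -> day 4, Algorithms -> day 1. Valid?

Yes, all constraints hold

The deadline for Algorithms is day 2 — holds.
Logic can only go in day 2 to day 3 — holds.
Only 2 rooms are available per day — holds.
Algorithms is a prerequisite for HCI this term — holds.
Logic is a prerequisite for Chem this term — holds.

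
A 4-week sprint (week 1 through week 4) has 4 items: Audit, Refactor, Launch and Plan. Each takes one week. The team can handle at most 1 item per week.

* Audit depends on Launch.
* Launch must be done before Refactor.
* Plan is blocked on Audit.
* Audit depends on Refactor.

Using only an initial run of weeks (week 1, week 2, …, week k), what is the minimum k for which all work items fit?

The precedence chain requires at least 4 distinct weeks.
With at most 1 per week and 4 work items, at least 4 weeks are needed.
4 works (last occupied week: week 4): for example Plan in week 4; Audit in week 3; Launch in week 1; Refactor in week 2.

4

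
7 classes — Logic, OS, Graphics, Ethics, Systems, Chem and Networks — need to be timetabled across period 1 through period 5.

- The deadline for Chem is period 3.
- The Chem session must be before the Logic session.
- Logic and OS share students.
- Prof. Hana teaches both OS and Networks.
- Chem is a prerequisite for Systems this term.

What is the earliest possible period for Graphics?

Graphics at period 1 is achievable: Systems -> period 2, Graphics -> period 1, Networks -> period 2, Chem -> period 1, OS -> period 1, Ethics -> period 1, Logic -> period 2.

period 1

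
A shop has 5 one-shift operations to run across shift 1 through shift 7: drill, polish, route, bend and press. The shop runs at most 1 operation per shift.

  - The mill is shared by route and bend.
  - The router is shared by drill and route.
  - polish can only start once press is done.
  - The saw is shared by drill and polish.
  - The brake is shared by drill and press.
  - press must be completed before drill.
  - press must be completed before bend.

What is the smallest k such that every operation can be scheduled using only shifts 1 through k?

The precedence chain requires at least 2 distinct shifts.
With at most 1 per shift and 5 operations, at least 5 shifts are needed.
5 works (last occupied shift: shift 5): for example press -> shift 1, bend -> shift 4, route -> shift 5, polish -> shift 3, drill -> shift 2.

5 shifts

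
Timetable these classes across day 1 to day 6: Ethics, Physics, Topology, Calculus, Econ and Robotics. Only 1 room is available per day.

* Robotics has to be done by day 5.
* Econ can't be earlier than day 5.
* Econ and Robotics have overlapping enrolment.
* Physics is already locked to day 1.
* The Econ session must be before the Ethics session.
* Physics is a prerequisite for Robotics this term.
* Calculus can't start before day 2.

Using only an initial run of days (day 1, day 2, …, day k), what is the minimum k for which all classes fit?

The precedence chain requires at least 2 distinct days.
With at most 1 per day and 6 classes, at least 6 days are needed.
Propagating the time windows through the other constraints, Ethics can't land before day 6, so the schedule must run through at least day 6.
6 works (last occupied day: day 6): for example Robotics -> day 2, Physics -> day 1, Calculus -> day 3, Econ -> day 5, Ethics -> day 6, Topology -> day 4.

6 days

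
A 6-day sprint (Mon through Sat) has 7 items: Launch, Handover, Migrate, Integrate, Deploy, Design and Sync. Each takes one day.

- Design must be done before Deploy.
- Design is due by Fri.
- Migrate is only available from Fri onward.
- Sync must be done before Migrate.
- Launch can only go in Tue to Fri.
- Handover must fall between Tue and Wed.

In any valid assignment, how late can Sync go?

Fri

Downstream work caps Sync at Fri.
Sync at Fri is achievable: Integrate=Mon, Sync=Fri, Launch=Tue, Handover=Tue, Deploy=Tue, Design=Mon, Migrate=Sat.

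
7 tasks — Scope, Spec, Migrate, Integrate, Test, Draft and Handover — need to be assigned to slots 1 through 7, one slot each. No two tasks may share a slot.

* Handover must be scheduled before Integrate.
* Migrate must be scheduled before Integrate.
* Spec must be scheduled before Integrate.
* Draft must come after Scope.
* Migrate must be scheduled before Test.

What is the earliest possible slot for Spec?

1

Downstream work caps Spec at 6.
Spec at 1 is achievable: Migrate -> 2; Scope -> 5; Handover -> 3; Integrate -> 4; Spec -> 1; Draft -> 7; Test -> 6.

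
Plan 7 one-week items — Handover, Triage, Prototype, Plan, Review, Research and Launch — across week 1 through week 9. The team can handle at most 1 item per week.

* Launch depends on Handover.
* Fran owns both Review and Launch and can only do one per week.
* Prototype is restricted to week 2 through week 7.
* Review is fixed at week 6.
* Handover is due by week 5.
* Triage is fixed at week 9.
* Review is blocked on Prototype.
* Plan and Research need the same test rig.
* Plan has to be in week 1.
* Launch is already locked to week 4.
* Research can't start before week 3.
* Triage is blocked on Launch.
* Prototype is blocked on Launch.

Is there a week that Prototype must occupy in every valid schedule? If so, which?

week 5

Launch is fixed at week 4 and must come before Prototype, so Prototype is at least week 5.
Review is fixed at week 6 and must come after Prototype, so Prototype is at most week 5.
So Prototype must be week 5.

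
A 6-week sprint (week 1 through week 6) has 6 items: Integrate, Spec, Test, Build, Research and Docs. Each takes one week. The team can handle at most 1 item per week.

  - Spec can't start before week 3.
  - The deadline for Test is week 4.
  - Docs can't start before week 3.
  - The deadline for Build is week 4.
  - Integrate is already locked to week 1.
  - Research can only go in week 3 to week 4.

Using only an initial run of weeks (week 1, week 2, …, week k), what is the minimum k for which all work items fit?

With at most 1 per week and 6 work items, at least 6 weeks are needed.
Spec can't be placed before week 3, so the schedule must run through at least week 3.
6 works (last occupied week: week 6): for example Research in week 3; Docs in week 6; Build in week 4; Integrate in week 1; Test in week 2; Spec in week 5.

6 weeks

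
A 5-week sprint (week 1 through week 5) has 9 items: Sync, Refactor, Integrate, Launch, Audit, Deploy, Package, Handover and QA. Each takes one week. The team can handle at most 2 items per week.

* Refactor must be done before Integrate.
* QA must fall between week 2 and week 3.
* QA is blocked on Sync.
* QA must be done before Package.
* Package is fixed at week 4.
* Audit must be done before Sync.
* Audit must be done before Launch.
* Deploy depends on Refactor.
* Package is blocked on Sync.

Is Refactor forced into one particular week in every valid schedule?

Refactor can be week 1 (e.g. Audit in week 1, Refactor in week 1, Integrate in week 2, Package in week 4, Sync in week 2, QA in week 3, Deploy in week 4, Launch in week 3, Handover in week 5) or week 2 (e.g. Audit=week 1; Handover=week 1; Package=week 4; Deploy=week 5; Sync=week 2; Refactor=week 2; Integrate=week 3; QA=week 3; Launch=week 4).

No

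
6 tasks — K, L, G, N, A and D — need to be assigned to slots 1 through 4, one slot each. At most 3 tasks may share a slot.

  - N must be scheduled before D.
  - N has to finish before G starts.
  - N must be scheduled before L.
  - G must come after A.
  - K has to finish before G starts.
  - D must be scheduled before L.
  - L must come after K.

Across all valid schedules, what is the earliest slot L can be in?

Precedence pushes L to at least 3.
L at 3 is achievable: N in 1; K in 1; G in 2; A in 1; L in 3; D in 2.

3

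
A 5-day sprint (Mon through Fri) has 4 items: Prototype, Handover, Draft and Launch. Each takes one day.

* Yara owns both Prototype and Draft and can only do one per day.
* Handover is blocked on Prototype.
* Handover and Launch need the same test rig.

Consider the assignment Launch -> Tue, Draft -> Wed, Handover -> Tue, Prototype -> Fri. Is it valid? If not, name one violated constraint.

No. Handover is blocked on Prototype is not satisfied.

Handover and Launch need the same test rig — violated.
Yara owns both Prototype and Draft and can only do one per day — holds.
Handover is blocked on Prototype — violated.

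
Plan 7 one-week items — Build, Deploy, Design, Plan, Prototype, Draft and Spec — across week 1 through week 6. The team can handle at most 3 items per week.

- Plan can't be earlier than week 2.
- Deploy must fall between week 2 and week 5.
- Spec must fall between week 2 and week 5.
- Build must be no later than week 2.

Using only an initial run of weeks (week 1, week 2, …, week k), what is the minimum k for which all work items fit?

3

With at most 3 per week and 7 work items, at least 3 weeks are needed.
Deploy can't be placed before week 2, so the schedule must run through at least week 2.
3 works (last occupied week: week 3): for example Draft -> week 3, Build -> week 1, Design -> week 1, Prototype -> week 1, Deploy -> week 2, Plan -> week 2, Spec -> week 2.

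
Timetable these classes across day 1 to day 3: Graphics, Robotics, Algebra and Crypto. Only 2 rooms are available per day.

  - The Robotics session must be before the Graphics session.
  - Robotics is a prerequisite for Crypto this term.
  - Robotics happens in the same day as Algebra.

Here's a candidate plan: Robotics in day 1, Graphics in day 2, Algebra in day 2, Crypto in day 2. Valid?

No. Robotics happens in the same day as Algebra is not satisfied.

Robotics is a prerequisite for Crypto this term — holds.
Only 2 rooms are available per day — violated.
The Robotics session must be before the Graphics session — holds.
Robotics happens in the same day as Algebra — violated.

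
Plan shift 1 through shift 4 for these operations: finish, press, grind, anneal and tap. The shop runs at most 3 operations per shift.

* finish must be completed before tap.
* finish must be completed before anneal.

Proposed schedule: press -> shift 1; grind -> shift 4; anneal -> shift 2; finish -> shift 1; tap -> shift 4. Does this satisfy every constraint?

finish must be completed before anneal — holds.
The shop runs at most 3 operations per shift — holds.
finish must be completed before tap — holds.

Yes, all constraints hold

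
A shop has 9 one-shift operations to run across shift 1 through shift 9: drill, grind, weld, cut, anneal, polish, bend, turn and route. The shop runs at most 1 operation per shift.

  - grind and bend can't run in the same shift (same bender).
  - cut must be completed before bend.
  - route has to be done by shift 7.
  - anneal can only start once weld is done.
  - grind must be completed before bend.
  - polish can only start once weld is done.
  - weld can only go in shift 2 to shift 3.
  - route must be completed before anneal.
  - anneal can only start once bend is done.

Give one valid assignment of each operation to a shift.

bend -> shift 5, route -> shift 1, drill -> shift 8, anneal -> shift 6, grind -> shift 3, weld -> shift 2, turn -> shift 9, polish -> shift 7, cut -> shift 4

Checking: route(shift 1) before anneal(shift 6); weld(shift 2) before anneal(shift 6); weld(shift 2) before polish(shift 7); bend(shift 5) before anneal(shift 6); grind(shift 3) before bend(shift 5); cut(shift 4) before bend(shift 5); grind(shift 3) != bend(shift 5); weld=shift 2 in [shift 2,shift 3]; route=shift 1 in [shift 1,shift 7]; max 1 per shift (cap 1).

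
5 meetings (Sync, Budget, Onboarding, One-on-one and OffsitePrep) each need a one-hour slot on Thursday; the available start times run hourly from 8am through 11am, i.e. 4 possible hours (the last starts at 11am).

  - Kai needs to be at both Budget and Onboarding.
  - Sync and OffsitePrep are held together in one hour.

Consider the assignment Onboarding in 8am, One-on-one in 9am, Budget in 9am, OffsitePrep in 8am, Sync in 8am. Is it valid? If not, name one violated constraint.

Kai needs to be at both Budget and Onboarding — holds.
Sync and OffsitePrep are held together in one hour — holds.

Valid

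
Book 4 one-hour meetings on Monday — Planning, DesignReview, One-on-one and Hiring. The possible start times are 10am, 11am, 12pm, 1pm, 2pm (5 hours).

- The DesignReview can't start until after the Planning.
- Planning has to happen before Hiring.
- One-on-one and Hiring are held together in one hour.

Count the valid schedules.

30

Splitting on Planning: it can be 10am (16), 11am (9), 12pm (4), 1pm (1). Listing each branch's schedules as (DesignReview, One-on-one, Hiring):
Planning=10am: (11am,11am,11am) (11am,12pm,12pm) (11am,1pm,1pm) (11am,2pm,2pm) (12pm,11am,11am) (12pm,12pm,12pm) (12pm,1pm,1pm) (12pm,2pm,2pm) (1pm,11am,11am) (1pm,12pm,12pm) (1pm,1pm,1pm) (1pm,2pm,2pm) (2pm,11am,11am) (2pm,12pm,12pm) (2pm,1pm,1pm) (2pm,2pm,2pm) — 16.
Planning=11am: (12pm,12pm,12pm) (12pm,1pm,1pm) (12pm,2pm,2pm) (1pm,12pm,12pm) (1pm,1pm,1pm) (1pm,2pm,2pm) (2pm,12pm,12pm) (2pm,1pm,1pm) (2pm,2pm,2pm) — 9.
Planning=12pm: (1pm,1pm,1pm) (1pm,2pm,2pm) (2pm,1pm,1pm) (2pm,2pm,2pm) — 4.
Planning=1pm: (2pm,2pm,2pm) — 1.
Summing: 16 + 9 + 4 + 1 = 30.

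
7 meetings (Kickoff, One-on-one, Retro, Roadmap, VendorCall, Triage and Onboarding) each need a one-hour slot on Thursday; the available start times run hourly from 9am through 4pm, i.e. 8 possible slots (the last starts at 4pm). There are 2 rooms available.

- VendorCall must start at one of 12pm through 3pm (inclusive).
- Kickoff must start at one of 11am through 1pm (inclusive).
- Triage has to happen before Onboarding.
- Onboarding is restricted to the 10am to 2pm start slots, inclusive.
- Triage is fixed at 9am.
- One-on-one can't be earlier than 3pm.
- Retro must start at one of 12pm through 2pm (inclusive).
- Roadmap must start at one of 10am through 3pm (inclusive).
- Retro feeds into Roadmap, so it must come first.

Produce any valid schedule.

Triage -> 9am, Onboarding -> 10am, Roadmap -> 1pm, Retro -> 12pm, One-on-one -> 3pm, Kickoff -> 11am, VendorCall -> 12pm

Checking: Triage(9am) before Onboarding(10am); Retro(12pm) before Roadmap(1pm); Kickoff=11am in [11am,1pm]; Roadmap=1pm in [10am,3pm]; Onboarding=10am in [10am,2pm]; VendorCall=12pm in [12pm,3pm]; Retro=12pm in [12pm,2pm]; Triage=9am in [9am,9am]; One-on-one=3pm in [3pm,4pm]; max 2 per slot (cap 2).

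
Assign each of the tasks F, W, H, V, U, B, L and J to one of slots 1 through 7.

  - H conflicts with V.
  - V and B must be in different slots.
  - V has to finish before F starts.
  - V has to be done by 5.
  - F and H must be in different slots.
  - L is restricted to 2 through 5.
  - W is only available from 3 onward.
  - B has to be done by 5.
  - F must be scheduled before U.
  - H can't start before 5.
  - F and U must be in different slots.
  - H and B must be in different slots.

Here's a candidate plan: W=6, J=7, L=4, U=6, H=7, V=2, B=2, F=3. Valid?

L is restricted to 2 through 5 — holds.
F and U must be in different slots — holds.
V has to be done by 5 — holds.
B has to be done by 5 — holds.
F must be scheduled before U — holds.
V has to finish before F starts — holds.
F and H must be in different slots — holds.
H and B must be in different slots — holds.
H conflicts with V — holds.
H can't start before 5 — holds.
V and B must be in different slots — violated.
W is only available from 3 onward — holds.

No. V and B must be in different slots is not satisfied.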